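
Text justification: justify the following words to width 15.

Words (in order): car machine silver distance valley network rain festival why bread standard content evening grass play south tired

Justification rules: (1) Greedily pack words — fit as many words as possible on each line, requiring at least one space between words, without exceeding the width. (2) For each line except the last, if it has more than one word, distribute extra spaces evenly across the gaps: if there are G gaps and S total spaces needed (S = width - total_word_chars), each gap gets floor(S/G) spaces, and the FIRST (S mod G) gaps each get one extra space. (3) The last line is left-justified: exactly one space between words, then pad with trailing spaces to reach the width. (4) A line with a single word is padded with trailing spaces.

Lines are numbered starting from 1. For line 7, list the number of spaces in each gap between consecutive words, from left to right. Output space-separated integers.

Answer: 1

Derivation:
Line 1: ['car', 'machine'] (min_width=11, slack=4)
Line 2: ['silver', 'distance'] (min_width=15, slack=0)
Line 3: ['valley', 'network'] (min_width=14, slack=1)
Line 4: ['rain', 'festival'] (min_width=13, slack=2)
Line 5: ['why', 'bread'] (min_width=9, slack=6)
Line 6: ['standard'] (min_width=8, slack=7)
Line 7: ['content', 'evening'] (min_width=15, slack=0)
Line 8: ['grass', 'play'] (min_width=10, slack=5)
Line 9: ['south', 'tired'] (min_width=11, slack=4)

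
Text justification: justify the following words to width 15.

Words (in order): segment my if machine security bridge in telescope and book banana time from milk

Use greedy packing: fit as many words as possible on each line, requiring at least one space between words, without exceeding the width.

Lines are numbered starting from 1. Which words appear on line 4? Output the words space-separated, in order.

Answer: in telescope

Derivation:
Line 1: ['segment', 'my', 'if'] (min_width=13, slack=2)
Line 2: ['machine'] (min_width=7, slack=8)
Line 3: ['security', 'bridge'] (min_width=15, slack=0)
Line 4: ['in', 'telescope'] (min_width=12, slack=3)
Line 5: ['and', 'book', 'banana'] (min_width=15, slack=0)
Line 6: ['time', 'from', 'milk'] (min_width=14, slack=1)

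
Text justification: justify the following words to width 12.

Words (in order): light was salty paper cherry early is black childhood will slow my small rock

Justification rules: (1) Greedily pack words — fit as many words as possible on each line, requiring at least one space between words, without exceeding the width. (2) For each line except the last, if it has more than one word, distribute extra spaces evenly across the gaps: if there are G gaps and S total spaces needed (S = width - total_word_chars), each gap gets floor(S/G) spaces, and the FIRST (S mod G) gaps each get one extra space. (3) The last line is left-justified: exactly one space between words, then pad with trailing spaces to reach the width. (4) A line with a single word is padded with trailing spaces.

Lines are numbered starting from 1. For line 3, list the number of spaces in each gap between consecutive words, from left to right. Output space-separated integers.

Line 1: ['light', 'was'] (min_width=9, slack=3)
Line 2: ['salty', 'paper'] (min_width=11, slack=1)
Line 3: ['cherry', 'early'] (min_width=12, slack=0)
Line 4: ['is', 'black'] (min_width=8, slack=4)
Line 5: ['childhood'] (min_width=9, slack=3)
Line 6: ['will', 'slow', 'my'] (min_width=12, slack=0)
Line 7: ['small', 'rock'] (min_width=10, slack=2)

Answer: 1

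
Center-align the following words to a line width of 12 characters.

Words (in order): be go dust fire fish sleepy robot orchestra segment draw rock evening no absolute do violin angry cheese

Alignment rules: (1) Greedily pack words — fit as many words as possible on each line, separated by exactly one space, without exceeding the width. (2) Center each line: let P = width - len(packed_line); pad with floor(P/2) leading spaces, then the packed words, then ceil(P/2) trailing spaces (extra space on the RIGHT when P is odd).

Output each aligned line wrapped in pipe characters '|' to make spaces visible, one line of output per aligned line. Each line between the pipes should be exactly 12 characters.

Line 1: ['be', 'go', 'dust'] (min_width=10, slack=2)
Line 2: ['fire', 'fish'] (min_width=9, slack=3)
Line 3: ['sleepy', 'robot'] (min_width=12, slack=0)
Line 4: ['orchestra'] (min_width=9, slack=3)
Line 5: ['segment', 'draw'] (min_width=12, slack=0)
Line 6: ['rock', 'evening'] (min_width=12, slack=0)
Line 7: ['no', 'absolute'] (min_width=11, slack=1)
Line 8: ['do', 'violin'] (min_width=9, slack=3)
Line 9: ['angry', 'cheese'] (min_width=12, slack=0)

Answer: | be go dust |
| fire fish  |
|sleepy robot|
| orchestra  |
|segment draw|
|rock evening|
|no absolute |
| do violin  |
|angry cheese|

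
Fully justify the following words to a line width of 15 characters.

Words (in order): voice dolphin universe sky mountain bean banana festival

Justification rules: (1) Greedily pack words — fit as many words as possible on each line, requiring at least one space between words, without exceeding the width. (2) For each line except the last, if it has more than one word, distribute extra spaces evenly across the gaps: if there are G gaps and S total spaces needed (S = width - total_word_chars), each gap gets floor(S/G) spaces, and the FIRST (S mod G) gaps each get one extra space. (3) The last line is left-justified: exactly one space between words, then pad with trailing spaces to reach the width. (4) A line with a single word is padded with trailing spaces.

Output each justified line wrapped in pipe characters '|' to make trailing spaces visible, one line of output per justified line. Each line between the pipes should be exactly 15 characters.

Answer: |voice   dolphin|
|universe    sky|
|mountain   bean|
|banana festival|

Derivation:
Line 1: ['voice', 'dolphin'] (min_width=13, slack=2)
Line 2: ['universe', 'sky'] (min_width=12, slack=3)
Line 3: ['mountain', 'bean'] (min_width=13, slack=2)
Line 4: ['banana', 'festival'] (min_width=15, slack=0)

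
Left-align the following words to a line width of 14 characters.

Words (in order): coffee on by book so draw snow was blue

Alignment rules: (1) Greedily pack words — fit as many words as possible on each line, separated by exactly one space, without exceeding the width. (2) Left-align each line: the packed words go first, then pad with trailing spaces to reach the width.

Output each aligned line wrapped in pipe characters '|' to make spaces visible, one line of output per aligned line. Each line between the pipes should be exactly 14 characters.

Answer: |coffee on by  |
|book so draw  |
|snow was blue |

Derivation:
Line 1: ['coffee', 'on', 'by'] (min_width=12, slack=2)
Line 2: ['book', 'so', 'draw'] (min_width=12, slack=2)
Line 3: ['snow', 'was', 'blue'] (min_width=13, slack=1)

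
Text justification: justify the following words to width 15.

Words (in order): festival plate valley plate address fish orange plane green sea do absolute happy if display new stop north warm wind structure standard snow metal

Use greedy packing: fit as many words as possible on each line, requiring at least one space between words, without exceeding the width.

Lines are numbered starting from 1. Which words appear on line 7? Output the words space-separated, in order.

Line 1: ['festival', 'plate'] (min_width=14, slack=1)
Line 2: ['valley', 'plate'] (min_width=12, slack=3)
Line 3: ['address', 'fish'] (min_width=12, slack=3)
Line 4: ['orange', 'plane'] (min_width=12, slack=3)
Line 5: ['green', 'sea', 'do'] (min_width=12, slack=3)
Line 6: ['absolute', 'happy'] (min_width=14, slack=1)
Line 7: ['if', 'display', 'new'] (min_width=14, slack=1)
Line 8: ['stop', 'north', 'warm'] (min_width=15, slack=0)
Line 9: ['wind', 'structure'] (min_width=14, slack=1)
Line 10: ['standard', 'snow'] (min_width=13, slack=2)
Line 11: ['metal'] (min_width=5, slack=10)

Answer: if display new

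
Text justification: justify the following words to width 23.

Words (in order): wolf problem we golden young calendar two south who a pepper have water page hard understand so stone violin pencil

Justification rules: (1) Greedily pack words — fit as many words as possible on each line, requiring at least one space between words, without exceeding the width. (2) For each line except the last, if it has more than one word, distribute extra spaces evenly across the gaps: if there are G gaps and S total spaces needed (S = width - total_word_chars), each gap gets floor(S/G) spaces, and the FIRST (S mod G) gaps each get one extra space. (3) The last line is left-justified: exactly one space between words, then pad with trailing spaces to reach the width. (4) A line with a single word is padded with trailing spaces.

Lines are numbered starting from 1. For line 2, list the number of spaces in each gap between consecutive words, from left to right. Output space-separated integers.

Line 1: ['wolf', 'problem', 'we', 'golden'] (min_width=22, slack=1)
Line 2: ['young', 'calendar', 'two'] (min_width=18, slack=5)
Line 3: ['south', 'who', 'a', 'pepper', 'have'] (min_width=23, slack=0)
Line 4: ['water', 'page', 'hard'] (min_width=15, slack=8)
Line 5: ['understand', 'so', 'stone'] (min_width=19, slack=4)
Line 6: ['violin', 'pencil'] (min_width=13, slack=10)

Answer: 4 3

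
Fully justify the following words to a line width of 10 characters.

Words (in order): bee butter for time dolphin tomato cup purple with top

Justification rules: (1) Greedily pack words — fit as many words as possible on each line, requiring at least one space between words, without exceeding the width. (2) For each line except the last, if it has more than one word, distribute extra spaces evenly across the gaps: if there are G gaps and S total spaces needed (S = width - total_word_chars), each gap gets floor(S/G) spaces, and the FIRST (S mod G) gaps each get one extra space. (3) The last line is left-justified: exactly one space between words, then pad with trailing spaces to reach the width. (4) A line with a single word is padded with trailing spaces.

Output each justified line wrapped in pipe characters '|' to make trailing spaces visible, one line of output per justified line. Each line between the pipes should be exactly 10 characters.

Answer: |bee butter|
|for   time|
|dolphin   |
|tomato cup|
|purple    |
|with top  |

Derivation:
Line 1: ['bee', 'butter'] (min_width=10, slack=0)
Line 2: ['for', 'time'] (min_width=8, slack=2)
Line 3: ['dolphin'] (min_width=7, slack=3)
Line 4: ['tomato', 'cup'] (min_width=10, slack=0)
Line 5: ['purple'] (min_width=6, slack=4)
Line 6: ['with', 'top'] (min_width=8, slack=2)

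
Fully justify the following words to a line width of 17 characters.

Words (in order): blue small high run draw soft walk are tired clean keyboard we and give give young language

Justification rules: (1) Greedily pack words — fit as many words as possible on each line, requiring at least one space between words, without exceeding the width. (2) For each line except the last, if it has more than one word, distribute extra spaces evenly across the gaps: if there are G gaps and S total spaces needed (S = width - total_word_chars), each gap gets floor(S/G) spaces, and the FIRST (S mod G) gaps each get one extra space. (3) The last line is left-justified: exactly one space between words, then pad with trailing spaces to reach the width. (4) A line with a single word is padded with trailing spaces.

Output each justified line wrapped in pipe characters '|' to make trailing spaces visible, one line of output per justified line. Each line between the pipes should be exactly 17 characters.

Answer: |blue  small  high|
|run   draw   soft|
|walk   are  tired|
|clean keyboard we|
|and   give   give|
|young language   |

Derivation:
Line 1: ['blue', 'small', 'high'] (min_width=15, slack=2)
Line 2: ['run', 'draw', 'soft'] (min_width=13, slack=4)
Line 3: ['walk', 'are', 'tired'] (min_width=14, slack=3)
Line 4: ['clean', 'keyboard', 'we'] (min_width=17, slack=0)
Line 5: ['and', 'give', 'give'] (min_width=13, slack=4)
Line 6: ['young', 'language'] (min_width=14, slack=3)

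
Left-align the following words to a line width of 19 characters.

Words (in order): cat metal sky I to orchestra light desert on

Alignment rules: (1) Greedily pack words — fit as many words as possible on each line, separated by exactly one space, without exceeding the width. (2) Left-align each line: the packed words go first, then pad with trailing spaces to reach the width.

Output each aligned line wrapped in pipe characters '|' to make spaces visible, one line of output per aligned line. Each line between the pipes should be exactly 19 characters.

Line 1: ['cat', 'metal', 'sky', 'I', 'to'] (min_width=18, slack=1)
Line 2: ['orchestra', 'light'] (min_width=15, slack=4)
Line 3: ['desert', 'on'] (min_width=9, slack=10)

Answer: |cat metal sky I to |
|orchestra light    |
|desert on          |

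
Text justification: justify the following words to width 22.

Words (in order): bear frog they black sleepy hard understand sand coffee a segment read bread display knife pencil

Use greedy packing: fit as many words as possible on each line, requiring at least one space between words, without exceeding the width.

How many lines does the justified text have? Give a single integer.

Line 1: ['bear', 'frog', 'they', 'black'] (min_width=20, slack=2)
Line 2: ['sleepy', 'hard', 'understand'] (min_width=22, slack=0)
Line 3: ['sand', 'coffee', 'a', 'segment'] (min_width=21, slack=1)
Line 4: ['read', 'bread', 'display'] (min_width=18, slack=4)
Line 5: ['knife', 'pencil'] (min_width=12, slack=10)
Total lines: 5

Answer: 5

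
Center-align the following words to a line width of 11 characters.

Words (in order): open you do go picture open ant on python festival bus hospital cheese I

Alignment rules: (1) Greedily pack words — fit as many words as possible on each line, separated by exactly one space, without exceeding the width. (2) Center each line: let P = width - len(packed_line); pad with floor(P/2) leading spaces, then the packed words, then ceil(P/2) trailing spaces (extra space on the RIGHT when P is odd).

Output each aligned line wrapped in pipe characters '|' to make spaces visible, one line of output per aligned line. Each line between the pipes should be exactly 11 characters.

Answer: |open you do|
|go picture |
|open ant on|
|  python   |
| festival  |
|    bus    |
| hospital  |
| cheese I  |

Derivation:
Line 1: ['open', 'you', 'do'] (min_width=11, slack=0)
Line 2: ['go', 'picture'] (min_width=10, slack=1)
Line 3: ['open', 'ant', 'on'] (min_width=11, slack=0)
Line 4: ['python'] (min_width=6, slack=5)
Line 5: ['festival'] (min_width=8, slack=3)
Line 6: ['bus'] (min_width=3, slack=8)
Line 7: ['hospital'] (min_width=8, slack=3)
Line 8: ['cheese', 'I'] (min_width=8, slack=3)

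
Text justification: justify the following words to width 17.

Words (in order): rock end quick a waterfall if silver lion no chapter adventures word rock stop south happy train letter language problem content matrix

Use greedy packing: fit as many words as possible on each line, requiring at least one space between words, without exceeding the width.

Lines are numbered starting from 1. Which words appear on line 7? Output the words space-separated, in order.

Line 1: ['rock', 'end', 'quick', 'a'] (min_width=16, slack=1)
Line 2: ['waterfall', 'if'] (min_width=12, slack=5)
Line 3: ['silver', 'lion', 'no'] (min_width=14, slack=3)
Line 4: ['chapter'] (min_width=7, slack=10)
Line 5: ['adventures', 'word'] (min_width=15, slack=2)
Line 6: ['rock', 'stop', 'south'] (min_width=15, slack=2)
Line 7: ['happy', 'train'] (min_width=11, slack=6)
Line 8: ['letter', 'language'] (min_width=15, slack=2)
Line 9: ['problem', 'content'] (min_width=15, slack=2)
Line 10: ['matrix'] (min_width=6, slack=11)

Answer: happy train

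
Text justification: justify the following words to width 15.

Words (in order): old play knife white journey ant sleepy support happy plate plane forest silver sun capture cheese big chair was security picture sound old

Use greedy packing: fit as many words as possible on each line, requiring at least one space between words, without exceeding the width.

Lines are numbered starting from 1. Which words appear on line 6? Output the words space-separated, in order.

Answer: forest silver

Derivation:
Line 1: ['old', 'play', 'knife'] (min_width=14, slack=1)
Line 2: ['white', 'journey'] (min_width=13, slack=2)
Line 3: ['ant', 'sleepy'] (min_width=10, slack=5)
Line 4: ['support', 'happy'] (min_width=13, slack=2)
Line 5: ['plate', 'plane'] (min_width=11, slack=4)
Line 6: ['forest', 'silver'] (min_width=13, slack=2)
Line 7: ['sun', 'capture'] (min_width=11, slack=4)
Line 8: ['cheese', 'big'] (min_width=10, slack=5)
Line 9: ['chair', 'was'] (min_width=9, slack=6)
Line 10: ['security'] (min_width=8, slack=7)
Line 11: ['picture', 'sound'] (min_width=13, slack=2)
Line 12: ['old'] (min_width=3, slack=12)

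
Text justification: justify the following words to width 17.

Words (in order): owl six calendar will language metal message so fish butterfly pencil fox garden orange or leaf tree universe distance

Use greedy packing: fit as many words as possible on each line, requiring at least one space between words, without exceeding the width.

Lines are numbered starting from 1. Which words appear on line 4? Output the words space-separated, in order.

Line 1: ['owl', 'six', 'calendar'] (min_width=16, slack=1)
Line 2: ['will', 'language'] (min_width=13, slack=4)
Line 3: ['metal', 'message', 'so'] (min_width=16, slack=1)
Line 4: ['fish', 'butterfly'] (min_width=14, slack=3)
Line 5: ['pencil', 'fox', 'garden'] (min_width=17, slack=0)
Line 6: ['orange', 'or', 'leaf'] (min_width=14, slack=3)
Line 7: ['tree', 'universe'] (min_width=13, slack=4)
Line 8: ['distance'] (min_width=8, slack=9)

Answer: fish butterfly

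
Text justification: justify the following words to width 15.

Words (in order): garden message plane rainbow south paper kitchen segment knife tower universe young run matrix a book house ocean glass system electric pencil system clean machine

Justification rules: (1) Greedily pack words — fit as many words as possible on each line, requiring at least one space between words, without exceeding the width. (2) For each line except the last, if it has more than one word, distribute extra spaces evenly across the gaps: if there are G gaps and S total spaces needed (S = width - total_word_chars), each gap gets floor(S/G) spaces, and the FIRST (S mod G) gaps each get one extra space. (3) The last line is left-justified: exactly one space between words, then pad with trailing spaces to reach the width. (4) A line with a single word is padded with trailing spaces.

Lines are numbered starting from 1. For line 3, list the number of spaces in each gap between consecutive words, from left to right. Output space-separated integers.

Answer: 5

Derivation:
Line 1: ['garden', 'message'] (min_width=14, slack=1)
Line 2: ['plane', 'rainbow'] (min_width=13, slack=2)
Line 3: ['south', 'paper'] (min_width=11, slack=4)
Line 4: ['kitchen', 'segment'] (min_width=15, slack=0)
Line 5: ['knife', 'tower'] (min_width=11, slack=4)
Line 6: ['universe', 'young'] (min_width=14, slack=1)
Line 7: ['run', 'matrix', 'a'] (min_width=12, slack=3)
Line 8: ['book', 'house'] (min_width=10, slack=5)
Line 9: ['ocean', 'glass'] (min_width=11, slack=4)
Line 10: ['system', 'electric'] (min_width=15, slack=0)
Line 11: ['pencil', 'system'] (min_width=13, slack=2)
Line 12: ['clean', 'machine'] (min_width=13, slack=2)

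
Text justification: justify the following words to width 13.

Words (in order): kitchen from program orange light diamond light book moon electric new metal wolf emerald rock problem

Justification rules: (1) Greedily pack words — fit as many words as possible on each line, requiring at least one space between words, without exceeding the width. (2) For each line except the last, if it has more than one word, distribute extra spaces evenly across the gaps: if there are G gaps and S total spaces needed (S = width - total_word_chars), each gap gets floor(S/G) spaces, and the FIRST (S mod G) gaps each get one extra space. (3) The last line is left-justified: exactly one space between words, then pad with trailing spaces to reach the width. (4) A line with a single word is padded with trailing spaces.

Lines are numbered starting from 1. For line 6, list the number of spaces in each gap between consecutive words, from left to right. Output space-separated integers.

Line 1: ['kitchen', 'from'] (min_width=12, slack=1)
Line 2: ['program'] (min_width=7, slack=6)
Line 3: ['orange', 'light'] (min_width=12, slack=1)
Line 4: ['diamond', 'light'] (min_width=13, slack=0)
Line 5: ['book', 'moon'] (min_width=9, slack=4)
Line 6: ['electric', 'new'] (min_width=12, slack=1)
Line 7: ['metal', 'wolf'] (min_width=10, slack=3)
Line 8: ['emerald', 'rock'] (min_width=12, slack=1)
Line 9: ['problem'] (min_width=7, slack=6)

Answer: 2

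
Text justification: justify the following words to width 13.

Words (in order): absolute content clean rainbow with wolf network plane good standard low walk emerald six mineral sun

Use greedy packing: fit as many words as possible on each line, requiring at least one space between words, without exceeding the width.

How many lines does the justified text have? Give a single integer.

Answer: 9

Derivation:
Line 1: ['absolute'] (min_width=8, slack=5)
Line 2: ['content', 'clean'] (min_width=13, slack=0)
Line 3: ['rainbow', 'with'] (min_width=12, slack=1)
Line 4: ['wolf', 'network'] (min_width=12, slack=1)
Line 5: ['plane', 'good'] (min_width=10, slack=3)
Line 6: ['standard', 'low'] (min_width=12, slack=1)
Line 7: ['walk', 'emerald'] (min_width=12, slack=1)
Line 8: ['six', 'mineral'] (min_width=11, slack=2)
Line 9: ['sun'] (min_width=3, slack=10)
Total lines: 9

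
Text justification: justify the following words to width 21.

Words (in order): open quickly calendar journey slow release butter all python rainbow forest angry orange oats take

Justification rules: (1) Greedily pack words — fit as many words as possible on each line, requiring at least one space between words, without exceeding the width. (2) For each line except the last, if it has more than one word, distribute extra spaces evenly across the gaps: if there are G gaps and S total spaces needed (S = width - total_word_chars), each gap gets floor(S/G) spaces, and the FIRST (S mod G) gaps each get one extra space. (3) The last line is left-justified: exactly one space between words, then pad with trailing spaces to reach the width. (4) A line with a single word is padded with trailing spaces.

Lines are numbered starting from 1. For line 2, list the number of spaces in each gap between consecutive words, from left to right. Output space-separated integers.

Line 1: ['open', 'quickly', 'calendar'] (min_width=21, slack=0)
Line 2: ['journey', 'slow', 'release'] (min_width=20, slack=1)
Line 3: ['butter', 'all', 'python'] (min_width=17, slack=4)
Line 4: ['rainbow', 'forest', 'angry'] (min_width=20, slack=1)
Line 5: ['orange', 'oats', 'take'] (min_width=16, slack=5)

Answer: 2 1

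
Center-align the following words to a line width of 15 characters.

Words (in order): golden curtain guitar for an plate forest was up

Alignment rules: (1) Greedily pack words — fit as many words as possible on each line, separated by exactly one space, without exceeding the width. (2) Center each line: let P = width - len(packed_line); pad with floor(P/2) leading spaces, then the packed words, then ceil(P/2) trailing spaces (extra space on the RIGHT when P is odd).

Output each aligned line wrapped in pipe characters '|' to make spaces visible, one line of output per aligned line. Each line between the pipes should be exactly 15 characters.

Line 1: ['golden', 'curtain'] (min_width=14, slack=1)
Line 2: ['guitar', 'for', 'an'] (min_width=13, slack=2)
Line 3: ['plate', 'forest'] (min_width=12, slack=3)
Line 4: ['was', 'up'] (min_width=6, slack=9)

Answer: |golden curtain |
| guitar for an |
| plate forest  |
|    was up     |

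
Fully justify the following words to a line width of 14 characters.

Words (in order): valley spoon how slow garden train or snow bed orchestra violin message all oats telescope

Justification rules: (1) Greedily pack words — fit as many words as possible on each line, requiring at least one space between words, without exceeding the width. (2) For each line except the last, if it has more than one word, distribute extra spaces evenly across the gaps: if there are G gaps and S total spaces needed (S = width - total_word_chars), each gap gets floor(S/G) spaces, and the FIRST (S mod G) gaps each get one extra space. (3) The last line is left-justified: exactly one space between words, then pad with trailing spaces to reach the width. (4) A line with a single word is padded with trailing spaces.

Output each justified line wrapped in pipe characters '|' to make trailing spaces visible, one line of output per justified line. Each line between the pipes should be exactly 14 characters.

Answer: |valley   spoon|
|how       slow|
|garden   train|
|or   snow  bed|
|orchestra     |
|violin message|
|all       oats|
|telescope     |

Derivation:
Line 1: ['valley', 'spoon'] (min_width=12, slack=2)
Line 2: ['how', 'slow'] (min_width=8, slack=6)
Line 3: ['garden', 'train'] (min_width=12, slack=2)
Line 4: ['or', 'snow', 'bed'] (min_width=11, slack=3)
Line 5: ['orchestra'] (min_width=9, slack=5)
Line 6: ['violin', 'message'] (min_width=14, slack=0)
Line 7: ['all', 'oats'] (min_width=8, slack=6)
Line 8: ['telescope'] (min_width=9, slack=5)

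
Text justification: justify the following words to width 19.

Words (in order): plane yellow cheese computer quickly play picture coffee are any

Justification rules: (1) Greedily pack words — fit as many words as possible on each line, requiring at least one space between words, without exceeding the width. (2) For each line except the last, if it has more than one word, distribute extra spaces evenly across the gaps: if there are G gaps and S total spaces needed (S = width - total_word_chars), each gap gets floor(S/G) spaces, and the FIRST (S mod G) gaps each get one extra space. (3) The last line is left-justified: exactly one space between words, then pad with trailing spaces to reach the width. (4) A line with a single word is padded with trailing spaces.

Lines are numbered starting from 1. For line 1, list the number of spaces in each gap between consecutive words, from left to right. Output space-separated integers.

Answer: 1 1

Derivation:
Line 1: ['plane', 'yellow', 'cheese'] (min_width=19, slack=0)
Line 2: ['computer', 'quickly'] (min_width=16, slack=3)
Line 3: ['play', 'picture', 'coffee'] (min_width=19, slack=0)
Line 4: ['are', 'any'] (min_width=7, slack=12)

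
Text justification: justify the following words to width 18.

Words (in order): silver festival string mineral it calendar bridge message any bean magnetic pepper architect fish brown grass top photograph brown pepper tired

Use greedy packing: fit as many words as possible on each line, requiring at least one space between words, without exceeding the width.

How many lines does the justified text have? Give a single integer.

Line 1: ['silver', 'festival'] (min_width=15, slack=3)
Line 2: ['string', 'mineral', 'it'] (min_width=17, slack=1)
Line 3: ['calendar', 'bridge'] (min_width=15, slack=3)
Line 4: ['message', 'any', 'bean'] (min_width=16, slack=2)
Line 5: ['magnetic', 'pepper'] (min_width=15, slack=3)
Line 6: ['architect', 'fish'] (min_width=14, slack=4)
Line 7: ['brown', 'grass', 'top'] (min_width=15, slack=3)
Line 8: ['photograph', 'brown'] (min_width=16, slack=2)
Line 9: ['pepper', 'tired'] (min_width=12, slack=6)
Total lines: 9

Answer: 9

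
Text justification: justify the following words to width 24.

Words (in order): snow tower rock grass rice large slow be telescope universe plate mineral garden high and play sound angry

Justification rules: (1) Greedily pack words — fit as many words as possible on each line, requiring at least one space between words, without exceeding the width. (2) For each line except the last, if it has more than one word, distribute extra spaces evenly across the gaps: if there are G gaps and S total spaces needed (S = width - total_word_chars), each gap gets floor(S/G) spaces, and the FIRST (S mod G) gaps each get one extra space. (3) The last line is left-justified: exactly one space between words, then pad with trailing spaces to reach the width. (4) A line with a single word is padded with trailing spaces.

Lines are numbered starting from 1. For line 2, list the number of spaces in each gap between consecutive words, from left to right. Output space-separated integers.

Line 1: ['snow', 'tower', 'rock', 'grass'] (min_width=21, slack=3)
Line 2: ['rice', 'large', 'slow', 'be'] (min_width=18, slack=6)
Line 3: ['telescope', 'universe', 'plate'] (min_width=24, slack=0)
Line 4: ['mineral', 'garden', 'high', 'and'] (min_width=23, slack=1)
Line 5: ['play', 'sound', 'angry'] (min_width=16, slack=8)

Answer: 3 3 3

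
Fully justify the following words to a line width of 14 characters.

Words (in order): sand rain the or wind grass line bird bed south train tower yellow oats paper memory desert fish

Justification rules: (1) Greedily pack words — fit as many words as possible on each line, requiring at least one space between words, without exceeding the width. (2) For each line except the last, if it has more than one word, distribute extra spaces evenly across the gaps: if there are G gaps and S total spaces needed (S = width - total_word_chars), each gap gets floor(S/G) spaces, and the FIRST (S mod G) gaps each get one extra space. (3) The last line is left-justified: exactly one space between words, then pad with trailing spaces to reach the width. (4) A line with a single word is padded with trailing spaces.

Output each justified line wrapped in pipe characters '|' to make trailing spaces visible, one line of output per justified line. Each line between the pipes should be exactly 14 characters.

Answer: |sand  rain the|
|or  wind grass|
|line  bird bed|
|south    train|
|tower   yellow|
|oats     paper|
|memory  desert|
|fish          |

Derivation:
Line 1: ['sand', 'rain', 'the'] (min_width=13, slack=1)
Line 2: ['or', 'wind', 'grass'] (min_width=13, slack=1)
Line 3: ['line', 'bird', 'bed'] (min_width=13, slack=1)
Line 4: ['south', 'train'] (min_width=11, slack=3)
Line 5: ['tower', 'yellow'] (min_width=12, slack=2)
Line 6: ['oats', 'paper'] (min_width=10, slack=4)
Line 7: ['memory', 'desert'] (min_width=13, slack=1)
Line 8: ['fish'] (min_width=4, slack=10)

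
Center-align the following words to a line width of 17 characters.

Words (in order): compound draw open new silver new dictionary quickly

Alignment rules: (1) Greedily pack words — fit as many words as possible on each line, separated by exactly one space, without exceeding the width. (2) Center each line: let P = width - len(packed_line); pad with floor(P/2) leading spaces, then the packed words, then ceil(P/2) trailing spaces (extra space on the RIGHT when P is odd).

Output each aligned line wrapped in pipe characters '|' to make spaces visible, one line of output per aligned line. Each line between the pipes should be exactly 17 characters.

Answer: |  compound draw  |
| open new silver |
| new dictionary  |
|     quickly     |

Derivation:
Line 1: ['compound', 'draw'] (min_width=13, slack=4)
Line 2: ['open', 'new', 'silver'] (min_width=15, slack=2)
Line 3: ['new', 'dictionary'] (min_width=14, slack=3)
Line 4: ['quickly'] (min_width=7, slack=10)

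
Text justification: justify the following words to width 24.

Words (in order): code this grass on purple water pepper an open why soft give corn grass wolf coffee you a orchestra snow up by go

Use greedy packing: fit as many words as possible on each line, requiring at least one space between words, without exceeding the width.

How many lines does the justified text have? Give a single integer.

Line 1: ['code', 'this', 'grass', 'on'] (min_width=18, slack=6)
Line 2: ['purple', 'water', 'pepper', 'an'] (min_width=22, slack=2)
Line 3: ['open', 'why', 'soft', 'give', 'corn'] (min_width=23, slack=1)
Line 4: ['grass', 'wolf', 'coffee', 'you', 'a'] (min_width=23, slack=1)
Line 5: ['orchestra', 'snow', 'up', 'by', 'go'] (min_width=23, slack=1)
Total lines: 5

Answer: 5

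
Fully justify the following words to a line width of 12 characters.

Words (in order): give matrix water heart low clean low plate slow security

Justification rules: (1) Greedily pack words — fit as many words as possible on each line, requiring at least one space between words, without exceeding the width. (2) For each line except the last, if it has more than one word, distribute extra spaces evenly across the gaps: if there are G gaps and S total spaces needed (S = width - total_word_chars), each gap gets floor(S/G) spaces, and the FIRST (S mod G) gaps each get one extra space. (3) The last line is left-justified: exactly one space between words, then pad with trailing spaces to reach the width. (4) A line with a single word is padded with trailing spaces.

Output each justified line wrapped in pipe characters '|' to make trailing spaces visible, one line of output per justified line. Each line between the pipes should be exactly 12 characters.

Line 1: ['give', 'matrix'] (min_width=11, slack=1)
Line 2: ['water', 'heart'] (min_width=11, slack=1)
Line 3: ['low', 'clean'] (min_width=9, slack=3)
Line 4: ['low', 'plate'] (min_width=9, slack=3)
Line 5: ['slow'] (min_width=4, slack=8)
Line 6: ['security'] (min_width=8, slack=4)

Answer: |give  matrix|
|water  heart|
|low    clean|
|low    plate|
|slow        |
|security    |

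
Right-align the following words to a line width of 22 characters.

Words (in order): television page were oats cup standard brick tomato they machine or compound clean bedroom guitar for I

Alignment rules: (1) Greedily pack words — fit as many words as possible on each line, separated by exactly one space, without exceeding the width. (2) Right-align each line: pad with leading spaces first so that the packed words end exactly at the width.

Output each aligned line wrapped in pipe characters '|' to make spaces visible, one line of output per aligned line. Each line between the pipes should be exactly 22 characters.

Answer: |  television page were|
|     oats cup standard|
|     brick tomato they|
|   machine or compound|
|  clean bedroom guitar|
|                 for I|

Derivation:
Line 1: ['television', 'page', 'were'] (min_width=20, slack=2)
Line 2: ['oats', 'cup', 'standard'] (min_width=17, slack=5)
Line 3: ['brick', 'tomato', 'they'] (min_width=17, slack=5)
Line 4: ['machine', 'or', 'compound'] (min_width=19, slack=3)
Line 5: ['clean', 'bedroom', 'guitar'] (min_width=20, slack=2)
Line 6: ['for', 'I'] (min_width=5, slack=17)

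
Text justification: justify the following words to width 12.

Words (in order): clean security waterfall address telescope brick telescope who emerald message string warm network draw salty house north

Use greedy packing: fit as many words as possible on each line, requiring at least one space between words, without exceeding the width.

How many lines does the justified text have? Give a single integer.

Answer: 13

Derivation:
Line 1: ['clean'] (min_width=5, slack=7)
Line 2: ['security'] (min_width=8, slack=4)
Line 3: ['waterfall'] (min_width=9, slack=3)
Line 4: ['address'] (min_width=7, slack=5)
Line 5: ['telescope'] (min_width=9, slack=3)
Line 6: ['brick'] (min_width=5, slack=7)
Line 7: ['telescope'] (min_width=9, slack=3)
Line 8: ['who', 'emerald'] (min_width=11, slack=1)
Line 9: ['message'] (min_width=7, slack=5)
Line 10: ['string', 'warm'] (min_width=11, slack=1)
Line 11: ['network', 'draw'] (min_width=12, slack=0)
Line 12: ['salty', 'house'] (min_width=11, slack=1)
Line 13: ['north'] (min_width=5, slack=7)
Total lines: 13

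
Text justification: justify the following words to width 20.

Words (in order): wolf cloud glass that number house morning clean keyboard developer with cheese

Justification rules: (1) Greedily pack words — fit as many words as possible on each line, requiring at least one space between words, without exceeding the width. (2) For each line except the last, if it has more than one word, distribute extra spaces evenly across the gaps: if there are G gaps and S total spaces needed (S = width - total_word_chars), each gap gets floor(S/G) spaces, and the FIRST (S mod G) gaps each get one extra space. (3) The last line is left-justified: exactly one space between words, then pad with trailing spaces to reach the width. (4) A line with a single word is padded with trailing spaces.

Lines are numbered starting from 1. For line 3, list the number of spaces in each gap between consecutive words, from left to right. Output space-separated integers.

Answer: 8

Derivation:
Line 1: ['wolf', 'cloud', 'glass'] (min_width=16, slack=4)
Line 2: ['that', 'number', 'house'] (min_width=17, slack=3)
Line 3: ['morning', 'clean'] (min_width=13, slack=7)
Line 4: ['keyboard', 'developer'] (min_width=18, slack=2)
Line 5: ['with', 'cheese'] (min_width=11, slack=9)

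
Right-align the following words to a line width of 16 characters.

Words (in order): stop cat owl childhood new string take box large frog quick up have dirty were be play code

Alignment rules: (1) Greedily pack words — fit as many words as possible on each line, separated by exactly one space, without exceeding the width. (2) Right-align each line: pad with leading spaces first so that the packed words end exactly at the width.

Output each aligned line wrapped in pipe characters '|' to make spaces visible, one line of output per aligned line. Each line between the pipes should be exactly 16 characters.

Line 1: ['stop', 'cat', 'owl'] (min_width=12, slack=4)
Line 2: ['childhood', 'new'] (min_width=13, slack=3)
Line 3: ['string', 'take', 'box'] (min_width=15, slack=1)
Line 4: ['large', 'frog', 'quick'] (min_width=16, slack=0)
Line 5: ['up', 'have', 'dirty'] (min_width=13, slack=3)
Line 6: ['were', 'be', 'play'] (min_width=12, slack=4)
Line 7: ['code'] (min_width=4, slack=12)

Answer: |    stop cat owl|
|   childhood new|
| string take box|
|large frog quick|
|   up have dirty|
|    were be play|
|            code|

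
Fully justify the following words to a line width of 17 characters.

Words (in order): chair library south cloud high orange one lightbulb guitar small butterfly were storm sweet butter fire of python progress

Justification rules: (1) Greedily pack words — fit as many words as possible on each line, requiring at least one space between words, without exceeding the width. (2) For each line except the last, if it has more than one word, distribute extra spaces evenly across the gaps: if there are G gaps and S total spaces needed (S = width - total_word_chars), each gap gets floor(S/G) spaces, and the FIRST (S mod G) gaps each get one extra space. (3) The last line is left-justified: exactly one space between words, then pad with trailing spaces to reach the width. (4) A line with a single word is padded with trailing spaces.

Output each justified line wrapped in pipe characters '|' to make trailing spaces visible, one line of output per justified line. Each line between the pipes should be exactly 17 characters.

Answer: |chair     library|
|south  cloud high|
|orange        one|
|lightbulb  guitar|
|small   butterfly|
|were  storm sweet|
|butter   fire  of|
|python progress  |

Derivation:
Line 1: ['chair', 'library'] (min_width=13, slack=4)
Line 2: ['south', 'cloud', 'high'] (min_width=16, slack=1)
Line 3: ['orange', 'one'] (min_width=10, slack=7)
Line 4: ['lightbulb', 'guitar'] (min_width=16, slack=1)
Line 5: ['small', 'butterfly'] (min_width=15, slack=2)
Line 6: ['were', 'storm', 'sweet'] (min_width=16, slack=1)
Line 7: ['butter', 'fire', 'of'] (min_width=14, slack=3)
Line 8: ['python', 'progress'] (min_width=15, slack=2)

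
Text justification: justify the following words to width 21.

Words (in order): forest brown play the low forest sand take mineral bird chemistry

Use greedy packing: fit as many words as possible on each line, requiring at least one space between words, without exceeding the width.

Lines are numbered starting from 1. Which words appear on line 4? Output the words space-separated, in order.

Answer: chemistry

Derivation:
Line 1: ['forest', 'brown', 'play', 'the'] (min_width=21, slack=0)
Line 2: ['low', 'forest', 'sand', 'take'] (min_width=20, slack=1)
Line 3: ['mineral', 'bird'] (min_width=12, slack=9)
Line 4: ['chemistry'] (min_width=9, slack=12)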